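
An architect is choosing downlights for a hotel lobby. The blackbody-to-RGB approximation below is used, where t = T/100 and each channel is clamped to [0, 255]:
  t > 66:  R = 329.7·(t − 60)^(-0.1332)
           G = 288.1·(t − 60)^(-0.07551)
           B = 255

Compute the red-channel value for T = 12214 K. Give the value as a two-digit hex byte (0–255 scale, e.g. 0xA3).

t = 12214/100 = 122.14; the t > 66 branch applies.
R = 329.7·(122.14 − 60)^(-0.1332) = 329.7·62.14^(-0.1332) = 329.7·0.57693 = 190.214.
Rounded: 190; in hex, 0xBE.

0xBE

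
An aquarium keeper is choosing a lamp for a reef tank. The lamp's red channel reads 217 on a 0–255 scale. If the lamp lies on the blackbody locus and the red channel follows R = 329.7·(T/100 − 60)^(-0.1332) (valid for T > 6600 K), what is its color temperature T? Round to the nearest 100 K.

8300 K

(t − 60)^(-0.1332) = 217/329.7 = 0.65817.
t − 60 = 0.65817^(1/-0.1332) = 0.65817^(-7.508) = 23.110, so t = 83.110.
T = 100·t = 8311 K → 8300 K to the nearest 100 K.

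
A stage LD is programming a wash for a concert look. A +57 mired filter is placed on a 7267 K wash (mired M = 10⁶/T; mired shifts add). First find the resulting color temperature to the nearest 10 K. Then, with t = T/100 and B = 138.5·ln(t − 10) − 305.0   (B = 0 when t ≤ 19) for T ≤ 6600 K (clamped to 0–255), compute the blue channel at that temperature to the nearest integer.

211

M_in = 10⁶/7267 = 137.61; M_out = 137.61 + (+57) = 194.61.
T_out = 10⁶/194.61 = 5138.5 K → 5140 K; t = 51.4.
B = 138.5·ln(51.4 − 10) − 305.0 = 138.5·ln 41.4 − 305.0 = 138.5·3.7233 − 305.0 = 210.674.
Rounded: 211.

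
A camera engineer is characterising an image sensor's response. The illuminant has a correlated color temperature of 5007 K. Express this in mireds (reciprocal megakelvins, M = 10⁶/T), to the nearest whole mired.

M = 10⁶ / 5007 = 199.720 → 200 mireds.

200 mireds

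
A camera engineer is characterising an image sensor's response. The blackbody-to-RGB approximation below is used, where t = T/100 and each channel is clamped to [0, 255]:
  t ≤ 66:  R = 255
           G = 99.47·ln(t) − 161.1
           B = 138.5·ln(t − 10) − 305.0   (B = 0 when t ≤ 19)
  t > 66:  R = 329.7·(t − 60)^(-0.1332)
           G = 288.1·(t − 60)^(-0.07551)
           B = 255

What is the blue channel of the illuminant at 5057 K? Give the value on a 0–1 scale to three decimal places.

t = 5057/100 = 50.57; the t ≤ 66 branch applies.
B = 138.5·ln(50.57 − 10) − 305.0 = 138.5·ln 40.57 − 305.0 = 138.5·3.7030 − 305.0 = 207.869.
On a 0–1 scale: 207.869/255 = 0.8152 → 0.815.

0.815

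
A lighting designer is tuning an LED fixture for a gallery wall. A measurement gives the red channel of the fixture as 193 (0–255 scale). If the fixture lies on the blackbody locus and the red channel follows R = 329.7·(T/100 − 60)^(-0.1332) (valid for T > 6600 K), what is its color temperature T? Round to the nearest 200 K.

11600 K

(t − 60)^(-0.1332) = 193/329.7 = 0.58538.
t − 60 = 0.58538^(1/-0.1332) = 0.58538^(-7.508) = 55.713, so t = 115.713.
T = 100·t = 11571 K → 11600 K to the nearest 200 K.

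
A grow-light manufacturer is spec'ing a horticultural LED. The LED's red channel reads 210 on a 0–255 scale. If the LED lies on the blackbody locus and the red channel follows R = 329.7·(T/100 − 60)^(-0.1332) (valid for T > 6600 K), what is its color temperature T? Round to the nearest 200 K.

9000 K

(t − 60)^(-0.1332) = 210/329.7 = 0.63694.
t − 60 = 0.63694^(1/-0.1332) = 0.63694^(-7.508) = 29.561, so t = 89.561.
T = 100·t = 8956 K → 9000 K to the nearest 200 K.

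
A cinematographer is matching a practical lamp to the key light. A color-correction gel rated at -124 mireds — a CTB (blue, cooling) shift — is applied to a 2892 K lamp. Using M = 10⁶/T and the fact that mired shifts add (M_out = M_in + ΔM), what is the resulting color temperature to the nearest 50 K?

4500 K

M_in = 10⁶/2892 = 345.78 mireds.
M_out = 345.78 + (-124) = 221.78 mireds.
T_out = 10⁶/221.78 = 4508.9 K → 4500 K.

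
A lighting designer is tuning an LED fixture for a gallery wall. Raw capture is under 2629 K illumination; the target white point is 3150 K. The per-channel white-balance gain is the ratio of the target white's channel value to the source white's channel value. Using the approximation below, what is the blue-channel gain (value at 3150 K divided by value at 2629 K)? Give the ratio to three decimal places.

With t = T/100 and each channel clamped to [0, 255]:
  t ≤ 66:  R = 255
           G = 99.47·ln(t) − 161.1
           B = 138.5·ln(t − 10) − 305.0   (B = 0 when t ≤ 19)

1.472

At 2629 K (t = 26.29):
  B = 138.5·ln(26.29 − 10) − 305.0 = 138.5·ln 16.29 − 305.0 = 138.5·2.7906 − 305.0 = 81.491.
At 3150 K (t = 31.5):
  B = 138.5·ln(31.5 − 10) − 305.0 = 138.5·ln 21.5 − 305.0 = 138.5·3.0681 − 305.0 = 119.925.
Gain = 119.925 / 81.491 = 1.4716 → 1.472.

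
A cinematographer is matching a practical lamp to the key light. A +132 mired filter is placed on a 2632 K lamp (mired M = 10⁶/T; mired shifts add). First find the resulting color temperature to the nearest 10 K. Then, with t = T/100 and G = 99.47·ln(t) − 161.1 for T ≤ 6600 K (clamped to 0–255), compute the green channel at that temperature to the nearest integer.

M_in = 10⁶/2632 = 379.94; M_out = 379.94 + (+132) = 511.94.
T_out = 10⁶/511.94 = 1953.4 K → 1950 K; t = 19.5.
G = 99.47·ln 19.5 − 161.1 = 99.47·2.9704 − 161.1 = 134.367.
Rounded: 134.

134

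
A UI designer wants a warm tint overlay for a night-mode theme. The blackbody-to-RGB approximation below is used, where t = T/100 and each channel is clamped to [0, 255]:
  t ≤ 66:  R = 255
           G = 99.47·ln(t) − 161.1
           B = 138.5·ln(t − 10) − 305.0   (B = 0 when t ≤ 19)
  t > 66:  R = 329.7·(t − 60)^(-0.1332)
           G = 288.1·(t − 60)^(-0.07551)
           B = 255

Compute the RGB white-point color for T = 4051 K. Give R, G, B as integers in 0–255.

t = 4051/100 = 40.51; the t ≤ 66 branch applies.
R = 255 by definition for t ≤ 66.
G = 99.47·ln 40.51 − 161.1 = 99.47·3.7015 − 161.1 = 207.093.
B = 138.5·ln(40.51 − 10) − 305.0 = 138.5·ln 30.51 − 305.0 = 138.5·3.4181 − 305.0 = 168.401.
Rounded: (255, 207, 168).

R=255, G=207, B=168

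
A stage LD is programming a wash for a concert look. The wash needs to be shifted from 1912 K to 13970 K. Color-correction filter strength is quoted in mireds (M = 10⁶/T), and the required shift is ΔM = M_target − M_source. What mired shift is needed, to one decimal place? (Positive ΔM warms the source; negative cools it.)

M_source = 10⁶/1912 = 523.013; M_target = 10⁶/13970 = 71.582.
ΔM = 71.582 − 523.013 = -451.431 → -451.4 mireds, a cooling shift.

-451.4 mireds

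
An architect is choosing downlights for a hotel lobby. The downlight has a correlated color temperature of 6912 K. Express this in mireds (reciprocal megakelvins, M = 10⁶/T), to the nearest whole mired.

M = 10⁶ / 6912 = 144.676 → 145 mireds.

145 mireds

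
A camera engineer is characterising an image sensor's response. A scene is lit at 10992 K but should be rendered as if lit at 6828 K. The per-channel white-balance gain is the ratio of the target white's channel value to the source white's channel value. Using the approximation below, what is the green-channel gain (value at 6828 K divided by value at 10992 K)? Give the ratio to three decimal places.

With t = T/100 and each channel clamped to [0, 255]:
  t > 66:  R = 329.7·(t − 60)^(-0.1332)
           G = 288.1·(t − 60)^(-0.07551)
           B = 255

1.145

At 10992 K (t = 109.92):
  G = 288.1·(109.92 − 60)^(-0.07551) = 288.1·49.92^(-0.07551) = 288.1·0.74433 = 214.440.
At 6828 K (t = 68.28):
  G = 288.1·(68.28 − 60)^(-0.07551) = 288.1·8.28^(-0.07551) = 288.1·0.85247 = 245.597.
Gain = 245.597 / 214.440 = 1.1453 → 1.145.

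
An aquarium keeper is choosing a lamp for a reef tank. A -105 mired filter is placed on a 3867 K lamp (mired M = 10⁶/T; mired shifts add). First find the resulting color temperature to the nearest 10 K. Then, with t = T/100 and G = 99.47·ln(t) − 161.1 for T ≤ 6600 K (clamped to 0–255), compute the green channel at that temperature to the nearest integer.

M_in = 10⁶/3867 = 258.60; M_out = 258.60 + (-105) = 153.60.
T_out = 10⁶/153.60 = 6510.5 K → 6510 K; t = 65.1.
G = 99.47·ln 65.1 − 161.1 = 99.47·4.1759 − 161.1 = 254.279.
Rounded: 254.

254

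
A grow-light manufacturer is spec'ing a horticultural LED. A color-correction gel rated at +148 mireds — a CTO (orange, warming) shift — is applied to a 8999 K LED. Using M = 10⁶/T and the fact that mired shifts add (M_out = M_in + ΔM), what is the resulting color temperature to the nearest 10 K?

M_in = 10⁶/8999 = 111.12 mireds.
M_out = 111.12 + (+148) = 259.12 mireds.
T_out = 10⁶/259.12 = 3859.2 K → 3860 K.

3860 K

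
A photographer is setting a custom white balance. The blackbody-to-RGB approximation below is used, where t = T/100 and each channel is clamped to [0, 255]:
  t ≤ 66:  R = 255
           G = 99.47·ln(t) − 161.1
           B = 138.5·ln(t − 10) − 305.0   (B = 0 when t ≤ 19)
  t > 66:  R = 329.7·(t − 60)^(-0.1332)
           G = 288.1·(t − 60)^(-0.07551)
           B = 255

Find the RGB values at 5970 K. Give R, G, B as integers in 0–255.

R=255, G=246, B=236

t = 5970/100 = 59.7; the t ≤ 66 branch applies.
R = 255 by definition for t ≤ 66.
G = 99.47·ln 59.7 − 161.1 = 99.47·4.0893 − 161.1 = 245.666.
B = 138.5·ln(59.7 − 10) − 305.0 = 138.5·ln 49.7 − 305.0 = 138.5·3.9060 − 305.0 = 235.982.
Rounded: (255, 246, 236).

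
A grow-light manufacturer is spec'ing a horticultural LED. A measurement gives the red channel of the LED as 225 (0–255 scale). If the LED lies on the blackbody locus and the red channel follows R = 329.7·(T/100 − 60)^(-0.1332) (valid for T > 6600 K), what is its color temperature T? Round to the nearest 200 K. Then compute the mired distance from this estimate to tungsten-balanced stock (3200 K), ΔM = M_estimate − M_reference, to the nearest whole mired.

-184 mireds

(t − 60)^(-0.1332) = 225/329.7 = 0.68244.
t − 60 = 0.68244^(1/-0.1332) = 0.68244^(-7.508) = 17.610, so t = 77.610.
T = 100·t = 7761 K → 7800 K to the nearest 200 K.
M_estimate = 10⁶/7800 = 128.21; M_reference = 10⁶/3200 = 312.50.
ΔM = 128.21 − 312.50 = -184.29 → -184 mireds.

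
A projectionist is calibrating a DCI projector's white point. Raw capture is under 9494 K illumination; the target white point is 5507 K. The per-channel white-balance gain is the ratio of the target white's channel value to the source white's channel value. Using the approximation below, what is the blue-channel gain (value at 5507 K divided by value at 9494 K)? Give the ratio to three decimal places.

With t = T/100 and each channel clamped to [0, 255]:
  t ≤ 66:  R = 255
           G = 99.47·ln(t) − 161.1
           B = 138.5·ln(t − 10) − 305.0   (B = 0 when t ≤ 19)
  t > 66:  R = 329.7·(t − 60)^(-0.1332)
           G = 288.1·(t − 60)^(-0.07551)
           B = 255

At 9494 K (t = 94.94):
  B = 255 by definition for t > 66.
At 5507 K (t = 55.07):
  B = 138.5·ln(55.07 − 10) − 305.0 = 138.5·ln 45.07 − 305.0 = 138.5·3.8082 − 305.0 = 222.438.
Gain = 222.438 / 255.000 = 0.8723 → 0.872.

0.872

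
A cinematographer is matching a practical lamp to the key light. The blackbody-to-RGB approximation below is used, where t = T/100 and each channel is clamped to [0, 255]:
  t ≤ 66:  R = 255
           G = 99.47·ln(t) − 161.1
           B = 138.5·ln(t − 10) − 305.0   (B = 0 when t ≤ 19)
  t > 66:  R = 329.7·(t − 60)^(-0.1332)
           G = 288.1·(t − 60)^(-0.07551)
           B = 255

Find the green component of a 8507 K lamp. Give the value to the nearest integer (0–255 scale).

t = 8507/100 = 85.07; the t > 66 branch applies.
G = 288.1·(85.07 − 60)^(-0.07551) = 288.1·25.07^(-0.07551) = 288.1·0.78406 = 225.888.
Rounded: 226.

226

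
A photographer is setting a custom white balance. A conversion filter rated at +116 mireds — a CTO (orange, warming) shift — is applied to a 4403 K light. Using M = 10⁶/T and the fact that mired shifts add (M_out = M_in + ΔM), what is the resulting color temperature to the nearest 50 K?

2900 K

M_in = 10⁶/4403 = 227.12 mireds.
M_out = 227.12 + (+116) = 343.12 mireds.
T_out = 10⁶/343.12 = 2914.5 K → 2900 K.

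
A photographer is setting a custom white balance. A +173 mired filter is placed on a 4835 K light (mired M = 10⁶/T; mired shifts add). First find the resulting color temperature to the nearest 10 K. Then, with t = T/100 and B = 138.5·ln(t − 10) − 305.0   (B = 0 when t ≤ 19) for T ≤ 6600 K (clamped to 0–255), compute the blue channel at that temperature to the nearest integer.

82

M_in = 10⁶/4835 = 206.83; M_out = 206.83 + (+173) = 379.83.
T_out = 10⁶/379.83 = 2632.8 K → 2630 K; t = 26.3.
B = 138.5·ln(26.3 − 10) − 305.0 = 138.5·ln 16.3 − 305.0 = 138.5·2.7912 − 305.0 = 81.576.
Rounded: 82.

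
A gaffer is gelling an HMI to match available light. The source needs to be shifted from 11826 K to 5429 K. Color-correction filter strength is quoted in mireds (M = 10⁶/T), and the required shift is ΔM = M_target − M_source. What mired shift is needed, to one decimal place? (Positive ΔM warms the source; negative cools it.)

M_source = 10⁶/11826 = 84.559; M_target = 10⁶/5429 = 184.196.
ΔM = 184.196 − 84.559 = 99.637 → +99.6 mireds, a warming shift.

+99.6 mireds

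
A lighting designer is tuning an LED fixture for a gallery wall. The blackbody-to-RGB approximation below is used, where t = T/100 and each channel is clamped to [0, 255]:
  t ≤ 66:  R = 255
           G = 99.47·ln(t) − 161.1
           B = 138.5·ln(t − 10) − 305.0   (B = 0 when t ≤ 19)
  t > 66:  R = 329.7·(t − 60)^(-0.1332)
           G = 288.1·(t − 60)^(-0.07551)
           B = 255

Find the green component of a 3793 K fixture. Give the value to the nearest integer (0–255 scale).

201

t = 3793/100 = 37.93; the t ≤ 66 branch applies.
G = 99.47·ln 37.93 − 161.1 = 99.47·3.6357 − 161.1 = 200.547.
Rounded: 201.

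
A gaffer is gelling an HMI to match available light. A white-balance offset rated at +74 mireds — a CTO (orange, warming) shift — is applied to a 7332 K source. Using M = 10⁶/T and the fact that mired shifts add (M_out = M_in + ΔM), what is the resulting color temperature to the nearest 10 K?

M_in = 10⁶/7332 = 136.39 mireds.
M_out = 136.39 + (+74) = 210.39 mireds.
T_out = 10⁶/210.39 = 4753.1 K → 4750 K.

4750 K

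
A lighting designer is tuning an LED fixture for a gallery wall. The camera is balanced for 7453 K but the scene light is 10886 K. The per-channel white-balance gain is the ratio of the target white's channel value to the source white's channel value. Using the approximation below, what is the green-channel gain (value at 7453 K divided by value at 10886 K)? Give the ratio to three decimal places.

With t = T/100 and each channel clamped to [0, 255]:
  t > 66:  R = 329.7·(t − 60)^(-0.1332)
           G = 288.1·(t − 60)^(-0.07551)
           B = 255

At 10886 K (t = 108.86):
  G = 288.1·(108.86 − 60)^(-0.07551) = 288.1·48.86^(-0.07551) = 288.1·0.74553 = 214.788.
At 7453 K (t = 74.53):
  G = 288.1·(74.53 − 60)^(-0.07551) = 288.1·14.53^(-0.07551) = 288.1·0.81703 = 235.386.
Gain = 235.386 / 214.788 = 1.0959 → 1.096.

1.096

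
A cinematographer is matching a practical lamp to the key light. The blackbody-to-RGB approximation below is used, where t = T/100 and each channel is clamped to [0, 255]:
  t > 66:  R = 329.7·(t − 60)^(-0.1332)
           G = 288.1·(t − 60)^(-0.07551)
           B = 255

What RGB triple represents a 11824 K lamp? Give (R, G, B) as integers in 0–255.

t = 11824/100 = 118.24; the t > 66 branch applies.
R = 329.7·(118.24 − 60)^(-0.1332) = 329.7·58.24^(-0.1332) = 329.7·0.58193 = 191.863.
G = 288.1·(118.24 − 60)^(-0.07551) = 288.1·58.24^(-0.07551) = 288.1·0.73571 = 211.959.
B = 255 by definition for t > 66.
Rounded: (192, 212, 255).

(192, 212, 255)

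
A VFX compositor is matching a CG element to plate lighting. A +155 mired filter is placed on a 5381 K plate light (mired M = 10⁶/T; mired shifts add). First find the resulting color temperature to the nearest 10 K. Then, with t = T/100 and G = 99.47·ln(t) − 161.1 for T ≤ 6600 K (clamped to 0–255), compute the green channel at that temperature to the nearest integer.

M_in = 10⁶/5381 = 185.84; M_out = 185.84 + (+155) = 340.84.
T_out = 10⁶/340.84 = 2933.9 K → 2930 K; t = 29.3.
G = 99.47·ln 29.3 − 161.1 = 99.47·3.3776 − 161.1 = 174.869.
Rounded: 175.

175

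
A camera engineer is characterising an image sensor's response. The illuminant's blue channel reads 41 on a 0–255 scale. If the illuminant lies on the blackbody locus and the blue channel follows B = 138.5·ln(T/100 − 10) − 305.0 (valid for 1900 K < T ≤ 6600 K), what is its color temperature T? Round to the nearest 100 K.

ln(t − 10) = (41 + 305.0) / 138.5 = 2.4982.
t − 10 = e^2.4982 = 12.161, so t = 22.161.
T = 100·t = 2216 K → 2200 K to the nearest 100 K.

2200 K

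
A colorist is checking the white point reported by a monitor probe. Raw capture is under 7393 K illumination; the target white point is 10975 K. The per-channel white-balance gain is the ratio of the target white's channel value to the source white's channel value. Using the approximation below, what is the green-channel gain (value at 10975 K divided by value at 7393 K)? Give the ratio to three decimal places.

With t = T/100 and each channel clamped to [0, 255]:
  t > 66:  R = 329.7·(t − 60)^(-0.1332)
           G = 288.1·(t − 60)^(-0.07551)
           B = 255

At 7393 K (t = 73.93):
  G = 288.1·(73.93 − 60)^(-0.07551) = 288.1·13.93^(-0.07551) = 288.1·0.81963 = 236.137.
At 10975 K (t = 109.75):
  G = 288.1·(109.75 − 60)^(-0.07551) = 288.1·49.75^(-0.07551) = 288.1·0.74452 = 214.496.
Gain = 214.496 / 236.137 = 0.9084 → 0.908.

0.908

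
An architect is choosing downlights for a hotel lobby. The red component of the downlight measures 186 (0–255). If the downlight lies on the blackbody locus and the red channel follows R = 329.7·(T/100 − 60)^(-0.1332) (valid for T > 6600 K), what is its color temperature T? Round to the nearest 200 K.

(t − 60)^(-0.1332) = 186/329.7 = 0.56415.
t − 60 = 0.56415^(1/-0.1332) = 0.56415^(-7.508) = 73.521, so t = 133.521.
T = 100·t = 13352 K → 13400 K to the nearest 200 K.

13400 K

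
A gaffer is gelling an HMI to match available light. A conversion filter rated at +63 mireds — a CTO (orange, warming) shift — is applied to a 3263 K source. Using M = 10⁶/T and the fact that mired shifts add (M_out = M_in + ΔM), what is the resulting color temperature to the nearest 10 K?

2710 K

M_in = 10⁶/3263 = 306.47 mireds.
M_out = 306.47 + (+63) = 369.47 mireds.
T_out = 10⁶/369.47 = 2706.6 K → 2710 K.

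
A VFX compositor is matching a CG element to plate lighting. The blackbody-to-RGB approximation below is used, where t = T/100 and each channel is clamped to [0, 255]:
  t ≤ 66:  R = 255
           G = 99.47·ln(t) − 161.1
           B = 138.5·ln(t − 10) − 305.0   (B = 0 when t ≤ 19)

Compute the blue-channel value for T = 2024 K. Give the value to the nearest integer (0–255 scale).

17

t = 2024/100 = 20.24; the t ≤ 66 branch applies.
B = 138.5·ln(20.24 − 10) − 305.0 = 138.5·ln 10.24 − 305.0 = 138.5·2.3263 − 305.0 = 17.193.
Rounded: 17.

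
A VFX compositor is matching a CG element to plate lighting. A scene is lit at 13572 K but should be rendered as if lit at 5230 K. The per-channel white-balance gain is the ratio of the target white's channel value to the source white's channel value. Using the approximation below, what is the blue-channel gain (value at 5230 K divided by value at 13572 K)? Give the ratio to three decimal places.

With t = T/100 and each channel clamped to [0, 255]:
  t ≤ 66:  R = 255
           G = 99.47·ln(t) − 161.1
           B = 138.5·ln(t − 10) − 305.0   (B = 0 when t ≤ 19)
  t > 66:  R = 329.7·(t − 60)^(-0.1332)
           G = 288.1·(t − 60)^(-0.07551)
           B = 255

0.838

At 13572 K (t = 135.72):
  B = 255 by definition for t > 66.
At 5230 K (t = 52.3):
  B = 138.5·ln(52.3 − 10) − 305.0 = 138.5·ln 42.3 − 305.0 = 138.5·3.7448 − 305.0 = 213.653.
Gain = 213.653 / 255.000 = 0.8379 → 0.838.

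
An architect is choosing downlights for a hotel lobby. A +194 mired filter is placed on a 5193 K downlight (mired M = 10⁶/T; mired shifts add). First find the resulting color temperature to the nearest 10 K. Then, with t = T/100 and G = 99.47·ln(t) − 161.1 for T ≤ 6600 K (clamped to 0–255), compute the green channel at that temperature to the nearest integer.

163

M_in = 10⁶/5193 = 192.57; M_out = 192.57 + (+194) = 386.57.
T_out = 10⁶/386.57 = 2586.9 K → 2590 K; t = 25.9.
G = 99.47·ln 25.9 − 161.1 = 99.47·3.2542 − 161.1 = 162.600.
Rounded: 163.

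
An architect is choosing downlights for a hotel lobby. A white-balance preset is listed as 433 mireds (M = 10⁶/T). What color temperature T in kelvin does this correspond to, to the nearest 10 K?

T = 10⁶ / 433 = 2309.47 K → 2310 K.

2310 K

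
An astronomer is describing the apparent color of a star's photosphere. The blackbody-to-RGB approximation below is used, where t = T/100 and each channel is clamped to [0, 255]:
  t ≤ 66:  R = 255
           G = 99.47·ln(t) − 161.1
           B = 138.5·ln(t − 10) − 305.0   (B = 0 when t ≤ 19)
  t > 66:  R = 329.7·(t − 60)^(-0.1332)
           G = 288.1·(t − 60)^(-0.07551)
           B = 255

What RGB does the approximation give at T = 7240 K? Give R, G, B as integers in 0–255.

t = 7240/100 = 72.4; the t > 66 branch applies.
R = 329.7·(72.4 − 60)^(-0.1332) = 329.7·12.4^(-0.1332) = 329.7·0.71508 = 235.763.
G = 288.1·(72.4 − 60)^(-0.07551) = 288.1·12.4^(-0.07551) = 288.1·0.82687 = 238.220.
B = 255 by definition for t > 66.
Rounded: (236, 238, 255).

R=236, G=238, B=255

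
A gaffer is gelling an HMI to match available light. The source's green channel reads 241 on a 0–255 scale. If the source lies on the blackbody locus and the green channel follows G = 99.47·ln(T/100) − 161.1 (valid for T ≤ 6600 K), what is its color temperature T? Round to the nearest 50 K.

ln t = (241 + 161.1) / 99.47 = 4.0424.
t = e^4.0424 = 56.964.
T = 100·t = 5696 K → 5700 K to the nearest 50 K.

5700 K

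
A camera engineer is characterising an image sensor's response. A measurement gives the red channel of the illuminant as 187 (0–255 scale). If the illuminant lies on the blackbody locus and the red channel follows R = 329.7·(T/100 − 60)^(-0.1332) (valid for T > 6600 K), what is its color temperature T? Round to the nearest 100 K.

(t − 60)^(-0.1332) = 187/329.7 = 0.56718.
t − 60 = 0.56718^(1/-0.1332) = 0.56718^(-7.508) = 70.620, so t = 130.620.
T = 100·t = 13062 K → 13100 K to the nearest 100 K.

13100 K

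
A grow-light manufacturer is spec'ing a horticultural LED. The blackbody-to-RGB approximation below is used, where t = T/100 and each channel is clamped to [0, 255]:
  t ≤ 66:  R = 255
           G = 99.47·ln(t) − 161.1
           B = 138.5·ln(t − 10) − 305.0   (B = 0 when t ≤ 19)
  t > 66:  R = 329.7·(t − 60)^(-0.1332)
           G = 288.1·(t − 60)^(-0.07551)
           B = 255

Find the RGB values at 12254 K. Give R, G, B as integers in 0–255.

t = 12254/100 = 122.54; the t > 66 branch applies.
R = 329.7·(122.54 − 60)^(-0.1332) = 329.7·62.54^(-0.1332) = 329.7·0.57644 = 190.051.
G = 288.1·(122.54 − 60)^(-0.07551) = 288.1·62.54^(-0.07551) = 288.1·0.73177 = 210.822.
B = 255 by definition for t > 66.
Rounded: (190, 211, 255).

R=190, G=211, B=255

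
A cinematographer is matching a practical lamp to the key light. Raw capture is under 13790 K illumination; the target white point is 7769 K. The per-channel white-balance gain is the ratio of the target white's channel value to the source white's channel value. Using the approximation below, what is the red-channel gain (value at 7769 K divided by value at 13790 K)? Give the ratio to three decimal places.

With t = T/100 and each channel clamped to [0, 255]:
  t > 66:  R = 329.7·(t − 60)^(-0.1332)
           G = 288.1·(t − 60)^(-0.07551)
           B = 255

At 13790 K (t = 137.9):
  R = 329.7·(137.9 − 60)^(-0.1332) = 329.7·77.9^(-0.1332) = 329.7·0.55982 = 184.572.
At 7769 K (t = 77.69):
  R = 329.7·(77.69 − 60)^(-0.1332) = 329.7·17.69^(-0.1332) = 329.7·0.68203 = 224.865.
Gain = 224.865 / 184.572 = 1.2183 → 1.218.

1.218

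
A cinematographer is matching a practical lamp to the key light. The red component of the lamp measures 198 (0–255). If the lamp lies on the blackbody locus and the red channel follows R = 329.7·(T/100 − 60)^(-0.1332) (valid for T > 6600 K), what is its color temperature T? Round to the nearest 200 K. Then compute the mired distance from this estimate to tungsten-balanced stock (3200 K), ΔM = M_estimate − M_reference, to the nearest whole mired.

-218 mireds

(t − 60)^(-0.1332) = 198/329.7 = 0.60055.
t − 60 = 0.60055^(1/-0.1332) = 0.60055^(-7.508) = 45.980, so t = 105.980.
T = 100·t = 10598 K → 10600 K to the nearest 200 K.
M_estimate = 10⁶/10600 = 94.34; M_reference = 10⁶/3200 = 312.50.
ΔM = 94.34 − 312.50 = -218.16 → -218 mireds.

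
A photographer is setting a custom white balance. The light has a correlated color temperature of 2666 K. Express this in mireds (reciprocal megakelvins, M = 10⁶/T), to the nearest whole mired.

375 mireds

M = 10⁶ / 2666 = 375.094 → 375 mireds.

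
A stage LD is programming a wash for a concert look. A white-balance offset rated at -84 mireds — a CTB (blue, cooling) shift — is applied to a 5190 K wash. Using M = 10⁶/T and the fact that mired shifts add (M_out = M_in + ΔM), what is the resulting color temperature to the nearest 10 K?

M_in = 10⁶/5190 = 192.68 mireds.
M_out = 192.68 + (-84) = 108.68 mireds.
T_out = 10⁶/108.68 = 9201.5 K → 9200 K.

9200 K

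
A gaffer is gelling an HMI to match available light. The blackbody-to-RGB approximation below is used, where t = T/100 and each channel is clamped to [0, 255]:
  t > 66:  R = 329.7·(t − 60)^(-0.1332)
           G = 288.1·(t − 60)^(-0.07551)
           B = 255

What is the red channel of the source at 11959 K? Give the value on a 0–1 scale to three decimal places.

t = 11959/100 = 119.59; the t > 66 branch applies.
R = 329.7·(119.59 − 60)^(-0.1332) = 329.7·59.59^(-0.1332) = 329.7·0.58016 = 191.278.
On a 0–1 scale: 191.278/255 = 0.7501 → 0.750.

0.750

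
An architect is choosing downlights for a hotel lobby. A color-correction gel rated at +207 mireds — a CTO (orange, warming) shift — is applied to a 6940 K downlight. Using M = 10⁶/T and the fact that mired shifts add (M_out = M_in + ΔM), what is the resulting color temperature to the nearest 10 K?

2850 K

M_in = 10⁶/6940 = 144.09 mireds.
M_out = 144.09 + (+207) = 351.09 mireds.
T_out = 10⁶/351.09 = 2848.3 K → 2850 K.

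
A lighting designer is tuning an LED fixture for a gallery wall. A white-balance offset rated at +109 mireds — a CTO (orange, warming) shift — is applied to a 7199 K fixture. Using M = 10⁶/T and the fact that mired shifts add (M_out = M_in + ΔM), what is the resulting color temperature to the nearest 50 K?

M_in = 10⁶/7199 = 138.91 mireds.
M_out = 138.91 + (+109) = 247.91 mireds.
T_out = 10⁶/247.91 = 4033.8 K → 4050 K.

4050 K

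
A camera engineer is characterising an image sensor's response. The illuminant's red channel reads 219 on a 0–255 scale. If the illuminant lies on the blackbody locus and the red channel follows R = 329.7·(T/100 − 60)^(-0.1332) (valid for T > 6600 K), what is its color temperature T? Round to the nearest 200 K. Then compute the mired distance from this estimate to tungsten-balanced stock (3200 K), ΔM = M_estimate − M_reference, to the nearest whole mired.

(t − 60)^(-0.1332) = 219/329.7 = 0.66424.
t − 60 = 0.66424^(1/-0.1332) = 0.66424^(-7.508) = 21.572, so t = 81.572.
T = 100·t = 8157 K → 8200 K to the nearest 200 K.
M_estimate = 10⁶/8200 = 121.95; M_reference = 10⁶/3200 = 312.50.
ΔM = 121.95 − 312.50 = -190.55 → -191 mireds.

-191 mireds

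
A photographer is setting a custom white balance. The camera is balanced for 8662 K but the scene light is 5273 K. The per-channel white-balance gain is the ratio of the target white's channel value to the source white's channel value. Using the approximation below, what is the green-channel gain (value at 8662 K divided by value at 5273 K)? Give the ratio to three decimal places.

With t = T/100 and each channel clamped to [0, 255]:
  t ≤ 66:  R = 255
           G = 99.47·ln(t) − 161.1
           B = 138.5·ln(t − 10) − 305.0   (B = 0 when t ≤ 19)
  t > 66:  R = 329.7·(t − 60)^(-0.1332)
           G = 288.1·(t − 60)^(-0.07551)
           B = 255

At 5273 K (t = 52.73):
  G = 99.47·ln 52.73 − 161.1 = 99.47·3.9652 − 161.1 = 233.317.
At 8662 K (t = 86.62):
  G = 288.1·(86.62 − 60)^(-0.07551) = 288.1·26.62^(-0.07551) = 288.1·0.78052 = 224.867.
Gain = 224.867 / 233.317 = 0.9638 → 0.964.

0.964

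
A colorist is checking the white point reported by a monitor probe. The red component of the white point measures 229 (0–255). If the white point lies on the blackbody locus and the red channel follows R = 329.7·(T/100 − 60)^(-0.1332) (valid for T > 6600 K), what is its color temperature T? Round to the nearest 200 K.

7600 K

(t − 60)^(-0.1332) = 229/329.7 = 0.69457.
t − 60 = 0.69457^(1/-0.1332) = 0.69457^(-7.508) = 15.428, so t = 75.428.
T = 100·t = 7543 K → 7600 K to the nearest 200 K.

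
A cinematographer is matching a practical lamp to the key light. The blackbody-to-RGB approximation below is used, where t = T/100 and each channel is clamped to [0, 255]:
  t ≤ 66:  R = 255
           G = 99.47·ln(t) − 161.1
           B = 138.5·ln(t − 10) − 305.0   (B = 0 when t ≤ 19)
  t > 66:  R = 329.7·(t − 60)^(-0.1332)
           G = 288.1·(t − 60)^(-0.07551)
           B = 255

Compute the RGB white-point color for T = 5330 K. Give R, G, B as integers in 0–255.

R=255, G=234, B=217

t = 5330/100 = 53.3; the t ≤ 66 branch applies.
R = 255 by definition for t ≤ 66.
G = 99.47·ln 53.3 − 161.1 = 99.47·3.9759 − 161.1 = 234.386.
B = 138.5·ln(53.3 − 10) − 305.0 = 138.5·ln 43.3 − 305.0 = 138.5·3.7682 − 305.0 = 216.889.
Rounded: (255, 234, 217).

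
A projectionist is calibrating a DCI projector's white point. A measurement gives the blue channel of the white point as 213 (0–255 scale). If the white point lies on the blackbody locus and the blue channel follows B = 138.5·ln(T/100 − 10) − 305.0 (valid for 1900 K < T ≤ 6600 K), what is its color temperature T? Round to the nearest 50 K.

5200 K

ln(t − 10) = (213 + 305.0) / 138.5 = 3.7401.
t − 10 = e^3.7401 = 42.101, so t = 52.101.
T = 100·t = 5210 K → 5200 K to the nearest 50 K.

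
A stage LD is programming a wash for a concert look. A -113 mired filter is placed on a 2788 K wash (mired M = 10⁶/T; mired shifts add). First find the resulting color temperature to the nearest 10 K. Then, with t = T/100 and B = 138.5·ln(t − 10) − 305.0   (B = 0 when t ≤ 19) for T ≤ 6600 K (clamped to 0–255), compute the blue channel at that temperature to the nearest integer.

169

M_in = 10⁶/2788 = 358.68; M_out = 358.68 + (-113) = 245.68.
T_out = 10⁶/245.68 = 4070.3 K → 4070 K; t = 40.7.
B = 138.5·ln(40.7 − 10) − 305.0 = 138.5·ln 30.7 − 305.0 = 138.5·3.4243 − 305.0 = 169.260.
Rounded: 169.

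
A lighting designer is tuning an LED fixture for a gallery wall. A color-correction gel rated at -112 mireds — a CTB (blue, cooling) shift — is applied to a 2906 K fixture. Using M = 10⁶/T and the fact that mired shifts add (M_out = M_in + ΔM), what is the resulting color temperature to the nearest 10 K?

M_in = 10⁶/2906 = 344.12 mireds.
M_out = 344.12 + (-112) = 232.12 mireds.
T_out = 10⁶/232.12 = 4308.2 K → 4310 K.

4310 K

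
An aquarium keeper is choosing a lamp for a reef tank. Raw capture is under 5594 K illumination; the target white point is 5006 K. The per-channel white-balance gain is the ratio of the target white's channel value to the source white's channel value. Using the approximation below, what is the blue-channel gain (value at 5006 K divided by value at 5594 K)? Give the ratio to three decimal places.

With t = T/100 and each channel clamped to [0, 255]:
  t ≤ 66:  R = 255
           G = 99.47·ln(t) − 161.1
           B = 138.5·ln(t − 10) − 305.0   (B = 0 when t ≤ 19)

At 5594 K (t = 55.94):
  B = 138.5·ln(55.94 − 10) − 305.0 = 138.5·ln 45.94 − 305.0 = 138.5·3.8273 − 305.0 = 225.086.
At 5006 K (t = 50.06):
  B = 138.5·ln(50.06 − 10) − 305.0 = 138.5·ln 40.06 − 305.0 = 138.5·3.6904 − 305.0 = 206.117.
Gain = 206.117 / 225.086 = 0.9157 → 0.916.

0.916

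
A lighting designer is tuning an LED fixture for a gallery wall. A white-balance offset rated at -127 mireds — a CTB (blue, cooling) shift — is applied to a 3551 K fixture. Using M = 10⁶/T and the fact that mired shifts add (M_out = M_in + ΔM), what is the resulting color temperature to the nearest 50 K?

6450 K

M_in = 10⁶/3551 = 281.61 mireds.
M_out = 281.61 + (-127) = 154.61 mireds.
T_out = 10⁶/154.61 = 6467.9 K → 6450 K.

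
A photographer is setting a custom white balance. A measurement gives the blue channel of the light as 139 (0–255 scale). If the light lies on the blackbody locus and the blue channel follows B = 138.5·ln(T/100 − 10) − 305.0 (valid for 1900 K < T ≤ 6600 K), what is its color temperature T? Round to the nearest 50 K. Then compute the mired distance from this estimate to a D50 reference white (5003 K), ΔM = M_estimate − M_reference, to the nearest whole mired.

+90 mireds

ln(t − 10) = (139 + 305.0) / 138.5 = 3.2058.
t − 10 = e^3.2058 = 24.675, so t = 34.675.
T = 100·t = 3467 K → 3450 K to the nearest 50 K.
M_estimate = 10⁶/3450 = 289.86; M_reference = 10⁶/5003 = 199.88.
ΔM = 289.86 − 199.88 = 89.98 → +90 mireds.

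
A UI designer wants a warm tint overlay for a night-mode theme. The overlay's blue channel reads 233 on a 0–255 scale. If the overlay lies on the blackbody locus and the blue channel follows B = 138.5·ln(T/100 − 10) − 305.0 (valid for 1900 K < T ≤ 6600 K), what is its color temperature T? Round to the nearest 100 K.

5900 K

ln(t − 10) = (233 + 305.0) / 138.5 = 3.8845.
t − 10 = e^3.8845 = 48.641, so t = 58.641.
T = 100·t = 5864 K → 5900 K to the nearest 100 K.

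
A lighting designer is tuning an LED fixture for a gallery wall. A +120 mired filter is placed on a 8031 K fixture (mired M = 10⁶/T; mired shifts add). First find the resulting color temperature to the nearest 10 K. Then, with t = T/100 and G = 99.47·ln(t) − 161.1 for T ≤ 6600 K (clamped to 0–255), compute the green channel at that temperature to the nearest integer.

M_in = 10⁶/8031 = 124.52; M_out = 124.52 + (+120) = 244.52.
T_out = 10⁶/244.52 = 4089.7 K → 4090 K; t = 40.9.
G = 99.47·ln 40.9 − 161.1 = 99.47·3.7111 − 161.1 = 208.046.
Rounded: 208.

208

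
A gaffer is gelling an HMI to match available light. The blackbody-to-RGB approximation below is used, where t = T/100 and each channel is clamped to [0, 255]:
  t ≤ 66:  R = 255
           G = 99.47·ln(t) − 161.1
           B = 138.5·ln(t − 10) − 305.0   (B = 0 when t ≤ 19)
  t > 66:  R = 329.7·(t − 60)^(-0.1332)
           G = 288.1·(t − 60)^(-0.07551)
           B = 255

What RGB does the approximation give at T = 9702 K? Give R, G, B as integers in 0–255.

R=204, G=219, B=255

t = 9702/100 = 97.02; the t > 66 branch applies.
R = 329.7·(97.02 − 60)^(-0.1332) = 329.7·37.02^(-0.1332) = 329.7·0.61814 = 203.800.
G = 288.1·(97.02 − 60)^(-0.07551) = 288.1·37.02^(-0.07551) = 288.1·0.76132 = 219.336.
B = 255 by definition for t > 66.
Rounded: (204, 219, 255).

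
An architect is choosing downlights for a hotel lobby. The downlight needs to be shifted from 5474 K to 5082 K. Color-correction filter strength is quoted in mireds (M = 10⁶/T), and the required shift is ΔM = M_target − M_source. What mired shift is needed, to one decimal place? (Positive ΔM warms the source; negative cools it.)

M_source = 10⁶/5474 = 182.682; M_target = 10⁶/5082 = 196.773.
ΔM = 196.773 − 182.682 = 14.091 → +14.1 mireds, a warming shift.

+14.1 mireds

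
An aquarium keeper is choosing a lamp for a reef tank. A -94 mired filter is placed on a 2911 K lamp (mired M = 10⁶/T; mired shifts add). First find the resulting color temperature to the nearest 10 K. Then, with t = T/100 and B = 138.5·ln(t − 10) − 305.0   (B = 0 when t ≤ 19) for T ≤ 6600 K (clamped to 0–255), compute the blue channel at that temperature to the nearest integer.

M_in = 10⁶/2911 = 343.52; M_out = 343.52 + (-94) = 249.52.
T_out = 10⁶/249.52 = 4007.6 K → 4010 K; t = 40.1.
B = 138.5·ln(40.1 − 10) − 305.0 = 138.5·ln 30.1 − 305.0 = 138.5·3.4045 − 305.0 = 166.527.
Rounded: 167.

167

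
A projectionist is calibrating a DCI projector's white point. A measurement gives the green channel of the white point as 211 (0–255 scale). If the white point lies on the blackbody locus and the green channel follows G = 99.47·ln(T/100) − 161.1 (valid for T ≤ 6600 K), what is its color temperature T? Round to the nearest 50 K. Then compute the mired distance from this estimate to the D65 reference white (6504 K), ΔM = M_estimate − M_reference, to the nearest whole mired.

ln t = (211 + 161.1) / 99.47 = 3.7408.
t = e^3.7408 = 42.133.
T = 100·t = 4213 K → 4200 K to the nearest 50 K.
M_estimate = 10⁶/4200 = 238.10; M_reference = 10⁶/6504 = 153.75.
ΔM = 238.10 − 153.75 = 84.34 → +84 mireds.

+84 mireds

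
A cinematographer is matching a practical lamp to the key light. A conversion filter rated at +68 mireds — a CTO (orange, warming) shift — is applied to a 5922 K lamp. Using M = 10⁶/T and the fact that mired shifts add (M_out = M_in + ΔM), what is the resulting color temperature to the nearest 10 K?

M_in = 10⁶/5922 = 168.86 mireds.
M_out = 168.86 + (+68) = 236.86 mireds.
T_out = 10⁶/236.86 = 4221.9 K → 4220 K.

4220 K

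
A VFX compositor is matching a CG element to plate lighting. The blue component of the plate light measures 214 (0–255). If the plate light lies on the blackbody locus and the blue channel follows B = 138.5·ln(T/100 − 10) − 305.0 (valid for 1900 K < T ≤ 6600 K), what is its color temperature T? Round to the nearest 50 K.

ln(t − 10) = (214 + 305.0) / 138.5 = 3.7473.
t − 10 = e^3.7473 = 42.406, so t = 52.406.
T = 100·t = 5241 K → 5250 K to the nearest 50 K.

5250 K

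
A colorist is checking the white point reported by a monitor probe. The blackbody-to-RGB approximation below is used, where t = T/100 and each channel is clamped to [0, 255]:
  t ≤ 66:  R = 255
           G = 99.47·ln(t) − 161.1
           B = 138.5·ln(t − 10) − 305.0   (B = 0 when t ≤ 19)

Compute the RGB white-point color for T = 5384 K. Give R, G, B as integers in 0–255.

t = 5384/100 = 53.84; the t ≤ 66 branch applies.
R = 255 by definition for t ≤ 66.
G = 99.47·ln 53.84 − 161.1 = 99.47·3.9860 − 161.1 = 235.389.
B = 138.5·ln(53.84 − 10) − 305.0 = 138.5·ln 43.84 − 305.0 = 138.5·3.7805 − 305.0 = 218.606.
Rounded: (255, 235, 219).

R=255, G=235, B=219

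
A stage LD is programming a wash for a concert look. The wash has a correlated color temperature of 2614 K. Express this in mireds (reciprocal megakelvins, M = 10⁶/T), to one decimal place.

382.6 mireds

M = 10⁶ / 2614 = 382.555 → 382.6 mireds.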